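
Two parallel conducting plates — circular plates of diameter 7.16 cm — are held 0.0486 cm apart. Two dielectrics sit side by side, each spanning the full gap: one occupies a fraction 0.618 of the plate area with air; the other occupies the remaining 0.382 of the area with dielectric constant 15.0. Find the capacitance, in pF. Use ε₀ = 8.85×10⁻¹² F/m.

465 pF

A = π(7.16/2 cm)² = 4.03×10⁻³ m².
Side-by-side slabs ⇒ two capacitors in parallel, each spanning the full gap.
C₁ = κ₁ε₀A₁/d = 1.00 × 8.85×10⁻¹² × 2.49×10⁻³ / 4.86×10⁻⁴ = 4.53×10⁻¹¹ F.
C₂ = κ₂ε₀A₂/d = 15.0 × 8.85×10⁻¹² × 1.54×10⁻³ / 4.86×10⁻⁴ = 4.20×10⁻¹⁰ F.
C = C₁ + C₂ = 4.65×10⁻¹⁰ F.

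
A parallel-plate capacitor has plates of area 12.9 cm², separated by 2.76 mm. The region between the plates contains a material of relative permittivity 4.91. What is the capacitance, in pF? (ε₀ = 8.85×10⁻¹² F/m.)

A = 12.9 cm² = 1.29×10⁻³ m².
C = κε₀A/d = 4.91 × 8.85×10⁻¹² × 1.29×10⁻³ / 2.76×10⁻³ = 2.03×10⁻¹¹ F.

C ≈ 20.3 pF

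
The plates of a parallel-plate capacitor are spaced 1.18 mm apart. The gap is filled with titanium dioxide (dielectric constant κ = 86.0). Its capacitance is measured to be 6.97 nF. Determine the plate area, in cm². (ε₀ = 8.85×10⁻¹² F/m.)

A = Cd/(κε₀) = 6.97×10⁻⁹ × 1.18×10⁻³ / (86.0 × 8.85×10⁻¹²) = 1.08×10⁻² m².

108 cm²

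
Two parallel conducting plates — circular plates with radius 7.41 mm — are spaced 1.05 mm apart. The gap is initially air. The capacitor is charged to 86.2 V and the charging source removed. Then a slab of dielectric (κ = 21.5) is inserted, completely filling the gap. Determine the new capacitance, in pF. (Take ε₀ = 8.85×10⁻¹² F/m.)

A = π(7.41 mm)² = 1.72×10⁻⁴ m².
Initially C₁ = ε₀A/d = 8.85×10⁻¹² × 1.72×10⁻⁴ / 1.05×10⁻³ = 1.45×10⁻¹² F.
C = κε₀A/d scales with κ, so C₂/C₁ = κ = 21.5.
C₂ = 21.5 × 1.45×10⁻¹² = 3.13×10⁻¹¹ F.

C ≈ 31.3 pF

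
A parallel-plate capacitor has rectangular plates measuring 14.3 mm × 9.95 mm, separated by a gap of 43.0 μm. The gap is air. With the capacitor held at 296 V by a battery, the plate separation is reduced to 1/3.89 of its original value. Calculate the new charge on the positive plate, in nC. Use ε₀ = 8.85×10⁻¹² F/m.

A = 14.3 × 9.95 mm² = 1.42×10⁻⁴ m².
Initially C₁ = ε₀A/d = 8.85×10⁻¹² × 1.42×10⁻⁴ / 4.30×10⁻⁵ = 2.93×10⁻¹¹ F.
Q₁ = 8.67×10⁻⁹ C.
Battery connected ⇒ V is held fixed. C₂ = 3.89 C₁ and Q = CV, so Q₂/Q₁ = C₂/C₁ = 3.89.
Q₂ = 3.89 × 8.67×10⁻⁹ = 3.37×10⁻⁸ C.

Q ≈ 33.7 nC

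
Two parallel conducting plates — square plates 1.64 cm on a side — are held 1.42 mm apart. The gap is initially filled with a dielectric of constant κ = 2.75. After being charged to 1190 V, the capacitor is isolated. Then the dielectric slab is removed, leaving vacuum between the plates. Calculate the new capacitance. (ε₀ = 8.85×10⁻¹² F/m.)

1.68 pF

A = (1.64 cm)² = 2.69×10⁻⁴ m².
Initially C₁ = κε₀A/d = 2.75 × 8.85×10⁻¹² × 2.69×10⁻⁴ / 1.42×10⁻³ = 4.61×10⁻¹² F.
C = κε₀A/d scales with κ, so C₂/C₁ = 1/κ = 1/2.75 = 0.364.
C₂ = 0.364 × 4.61×10⁻¹² = 1.68×10⁻¹² F.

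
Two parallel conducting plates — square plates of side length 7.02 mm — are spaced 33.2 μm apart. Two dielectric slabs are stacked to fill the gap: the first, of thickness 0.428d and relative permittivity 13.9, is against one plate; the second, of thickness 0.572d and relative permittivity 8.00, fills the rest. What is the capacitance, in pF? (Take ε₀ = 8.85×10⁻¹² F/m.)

A = (7.02 mm)² = 4.93×10⁻⁵ m².
Stacked slabs ⇒ two capacitors in series, each with the full plate area.
C₁ = κ₁ε₀A/d₁ = 13.9 × 8.85×10⁻¹² × 4.93×10⁻⁵ / 1.42×10⁻⁵ = 4.27×10⁻¹⁰ F.
C₂ = κ₂ε₀A/d₂ = 8.00 × 8.85×10⁻¹² × 4.93×10⁻⁵ / 1.90×10⁻⁵ = 1.84×10⁻¹⁰ F.
C = (1/C₁ + 1/C₂)⁻¹ = 1.28×10⁻¹⁰ F.

128 pF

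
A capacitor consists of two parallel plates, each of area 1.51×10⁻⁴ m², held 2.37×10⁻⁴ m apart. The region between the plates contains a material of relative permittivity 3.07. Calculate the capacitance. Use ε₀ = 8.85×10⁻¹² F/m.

17.3 pF

C = κε₀A/d = 3.07 × 8.85×10⁻¹² × 1.51×10⁻⁴ / 2.37×10⁻⁴ = 1.73×10⁻¹¹ F.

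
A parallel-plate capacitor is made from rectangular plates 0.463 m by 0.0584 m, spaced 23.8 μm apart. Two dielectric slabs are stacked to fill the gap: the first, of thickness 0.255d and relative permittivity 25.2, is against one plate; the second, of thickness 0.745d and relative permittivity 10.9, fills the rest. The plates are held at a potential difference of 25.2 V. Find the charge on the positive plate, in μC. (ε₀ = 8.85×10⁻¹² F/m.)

Q ≈ 3.23 μC

A = 0.463 × 0.0584 m² = 2.70×10⁻² m².
Stacked slabs ⇒ two capacitors in series, each with the full plate area.
C₁ = κ₁ε₀A/d₁ = 25.2 × 8.85×10⁻¹² × 2.70×10⁻² / 6.07×10⁻⁶ = 9.94×10⁻⁷ F.
C₂ = κ₂ε₀A/d₂ = 10.9 × 8.85×10⁻¹² × 2.70×10⁻² / 1.77×10⁻⁵ = 1.47×10⁻⁷ F.
C = (1/C₁ + 1/C₂)⁻¹ = 1.28×10⁻⁷ F.
Q = CV = 1.28×10⁻⁷ × 25.2 = 3.23×10⁻⁶ C.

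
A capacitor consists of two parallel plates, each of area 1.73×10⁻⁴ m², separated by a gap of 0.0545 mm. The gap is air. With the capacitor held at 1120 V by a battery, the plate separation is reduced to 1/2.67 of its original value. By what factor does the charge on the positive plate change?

Battery connected ⇒ V is held fixed.
C₂ = 2.67 C₁ and Q = CV, so Q₂/Q₁ = C₂/C₁ = 2.67.

2.67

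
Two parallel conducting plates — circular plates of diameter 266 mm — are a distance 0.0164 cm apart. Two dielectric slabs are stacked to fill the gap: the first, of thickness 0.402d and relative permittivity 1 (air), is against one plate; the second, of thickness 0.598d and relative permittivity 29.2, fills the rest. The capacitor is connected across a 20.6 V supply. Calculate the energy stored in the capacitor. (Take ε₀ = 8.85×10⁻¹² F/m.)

1.51 μJ

A = π(266/2 mm)² = 5.56×10⁻² m².
Stacked slabs ⇒ two capacitors in series, each with the full plate area.
C₁ = κ₁ε₀A/d₁ = 1.00 × 8.85×10⁻¹² × 5.56×10⁻² / 6.59×10⁻⁵ = 7.46×10⁻⁹ F.
C₂ = κ₂ε₀A/d₂ = 29.2 × 8.85×10⁻¹² × 5.56×10⁻² / 9.81×10⁻⁵ = 1.46×10⁻⁷ F.
C = (1/C₁ + 1/C₂)⁻¹ = 7.10×10⁻⁹ F.
U = ½CV² = ½ × 7.10×10⁻⁹ × (20.6)² = 1.51×10⁻⁶ J.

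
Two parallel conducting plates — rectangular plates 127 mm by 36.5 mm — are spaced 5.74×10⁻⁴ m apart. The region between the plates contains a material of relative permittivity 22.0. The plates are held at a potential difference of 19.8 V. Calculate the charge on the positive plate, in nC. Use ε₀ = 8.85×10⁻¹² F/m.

A = 127 × 36.5 mm² = 4.64×10⁻³ m².
C = κε₀A/d = 22.0 × 8.85×10⁻¹² × 4.64×10⁻³ / 5.74×10⁻⁴ = 1.57×10⁻⁹ F.
Q = CV = 1.57×10⁻⁹ × 19.8 = 3.11×10⁻⁸ C.

31.1 nC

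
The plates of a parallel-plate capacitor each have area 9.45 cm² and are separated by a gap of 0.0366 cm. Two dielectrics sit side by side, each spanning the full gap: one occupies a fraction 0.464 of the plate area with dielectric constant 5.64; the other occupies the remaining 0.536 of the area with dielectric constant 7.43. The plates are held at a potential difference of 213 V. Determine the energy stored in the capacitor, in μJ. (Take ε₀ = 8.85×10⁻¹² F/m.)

A = 9.45 cm² = 9.45×10⁻⁴ m².
Side-by-side slabs ⇒ two capacitors in parallel, each spanning the full gap.
C₁ = κ₁ε₀A₁/d = 5.64 × 8.85×10⁻¹² × 4.38×10⁻⁴ / 3.66×10⁻⁴ = 5.98×10⁻¹¹ F.
C₂ = κ₂ε₀A₂/d = 7.43 × 8.85×10⁻¹² × 5.07×10⁻⁴ / 3.66×10⁻⁴ = 9.10×10⁻¹¹ F.
C = C₁ + C₂ = 1.51×10⁻¹⁰ F.
U = ½CV² = ½ × 1.51×10⁻¹⁰ × (213)² = 3.42×10⁻⁶ J.

U ≈ 3.42 μJ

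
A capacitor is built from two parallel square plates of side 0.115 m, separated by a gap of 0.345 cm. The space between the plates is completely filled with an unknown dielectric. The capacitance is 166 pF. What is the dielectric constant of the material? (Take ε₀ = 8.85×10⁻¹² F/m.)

κ ≈ 4.89

A = (0.115 m)² = 1.32×10⁻² m².
κ = Cd/(ε₀A) = 1.66×10⁻¹⁰ × 3.45×10⁻³ / (8.85×10⁻¹² × 1.32×10⁻²) = 4.89.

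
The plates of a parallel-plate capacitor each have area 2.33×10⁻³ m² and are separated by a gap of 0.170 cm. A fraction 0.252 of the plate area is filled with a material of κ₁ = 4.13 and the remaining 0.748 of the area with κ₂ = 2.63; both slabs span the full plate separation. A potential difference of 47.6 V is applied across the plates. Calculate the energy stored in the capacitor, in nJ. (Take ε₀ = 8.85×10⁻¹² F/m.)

U ≈ 41.3 nJ

Side-by-side slabs ⇒ two capacitors in parallel, each spanning the full gap.
C₁ = κ₁ε₀A₁/d = 4.13 × 8.85×10⁻¹² × 5.87×10⁻⁴ / 1.70×10⁻³ = 1.26×10⁻¹¹ F.
C₂ = κ₂ε₀A₂/d = 2.63 × 8.85×10⁻¹² × 1.74×10⁻³ / 1.70×10⁻³ = 2.39×10⁻¹¹ F.
C = C₁ + C₂ = 3.65×10⁻¹¹ F.
U = ½CV² = ½ × 3.65×10⁻¹¹ × (47.6)² = 4.13×10⁻⁸ J.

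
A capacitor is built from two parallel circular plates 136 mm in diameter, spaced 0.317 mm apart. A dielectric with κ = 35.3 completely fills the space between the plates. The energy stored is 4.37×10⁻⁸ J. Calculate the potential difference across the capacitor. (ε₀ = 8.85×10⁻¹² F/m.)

V ≈ 2.47 V

A = π(136/2 mm)² = 1.45×10⁻² m².
C = κε₀A/d = 35.3 × 8.85×10⁻¹² × 1.45×10⁻² / 3.17×10⁻⁴ = 1.43×10⁻⁸ F.
V = √(2U/C) = √(2 × 4.37×10⁻⁸ / 1.43×10⁻⁸) = 2.47 V.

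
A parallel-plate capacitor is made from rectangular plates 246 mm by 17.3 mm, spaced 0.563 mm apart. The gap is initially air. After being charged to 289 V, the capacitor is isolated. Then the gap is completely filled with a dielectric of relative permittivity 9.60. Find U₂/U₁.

U₂/U₁ ≈ 0.104

Isolated ⇒ Q is held fixed.
C₂ = 9.60 C₁ and U = Q²/(2C), so U₂/U₁ = C₁/C₂ = 0.104.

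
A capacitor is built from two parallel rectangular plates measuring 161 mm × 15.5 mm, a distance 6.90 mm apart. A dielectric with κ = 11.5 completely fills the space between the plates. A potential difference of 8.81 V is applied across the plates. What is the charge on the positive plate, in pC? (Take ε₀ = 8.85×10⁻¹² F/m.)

Q ≈ 324 pC

A = 161 × 15.5 mm² = 2.50×10⁻³ m².
C = κε₀A/d = 11.5 × 8.85×10⁻¹² × 2.50×10⁻³ / 6.90×10⁻³ = 3.68×10⁻¹¹ F.
Q = CV = 3.68×10⁻¹¹ × 8.81 = 3.24×10⁻¹⁰ C.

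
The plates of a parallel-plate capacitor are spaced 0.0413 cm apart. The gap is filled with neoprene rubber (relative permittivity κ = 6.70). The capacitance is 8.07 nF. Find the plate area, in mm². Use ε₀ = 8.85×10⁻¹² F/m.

A = Cd/(κε₀) = 8.07×10⁻⁹ × 4.13×10⁻⁴ / (6.70 × 8.85×10⁻¹²) = 5.62×10⁻² m².

5.62×10⁴ mm²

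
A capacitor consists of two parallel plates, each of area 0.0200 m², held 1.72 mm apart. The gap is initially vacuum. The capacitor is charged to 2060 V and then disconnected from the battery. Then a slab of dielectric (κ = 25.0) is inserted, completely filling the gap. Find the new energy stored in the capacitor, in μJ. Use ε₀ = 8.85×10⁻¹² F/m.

U ≈ 8.73 μJ

Initially C₁ = ε₀A/d = 8.85×10⁻¹² × 2.00×10⁻² / 1.72×10⁻³ = 1.03×10⁻¹⁰ F.
U₁ = 2.18×10⁻⁴ J.
Isolated ⇒ Q is held fixed. C₂ = 25.0 C₁ and U = Q²/(2C), so U₂/U₁ = C₁/C₂ = 0.0400.
U₂ = 0.0400 × 2.18×10⁻⁴ = 8.73×10⁻⁶ J.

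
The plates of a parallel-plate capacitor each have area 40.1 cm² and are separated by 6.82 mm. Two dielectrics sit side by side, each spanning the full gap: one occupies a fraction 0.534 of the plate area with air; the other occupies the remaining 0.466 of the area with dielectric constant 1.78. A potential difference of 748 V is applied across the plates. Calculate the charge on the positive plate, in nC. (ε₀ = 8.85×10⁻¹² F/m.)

5.31 nC

A = 40.1 cm² = 4.01×10⁻³ m².
Side-by-side slabs ⇒ two capacitors in parallel, each spanning the full gap.
C₁ = κ₁ε₀A₁/d = 1.00 × 8.85×10⁻¹² × 2.14×10⁻³ / 6.82×10⁻³ = 2.78×10⁻¹² F.
C₂ = κ₂ε₀A₂/d = 1.78 × 8.85×10⁻¹² × 1.87×10⁻³ / 6.82×10⁻³ = 4.32×10⁻¹² F.
C = C₁ + C₂ = 7.09×10⁻¹² F.
Q = CV = 7.09×10⁻¹² × 748 = 5.31×10⁻⁹ C.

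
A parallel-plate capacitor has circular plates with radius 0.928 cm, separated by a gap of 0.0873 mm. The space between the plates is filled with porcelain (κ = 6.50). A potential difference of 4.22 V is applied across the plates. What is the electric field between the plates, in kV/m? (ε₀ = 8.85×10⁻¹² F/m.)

E = V/d = 4.22 / 8.73×10⁻⁵ = 4.83×10⁴ V/m.

E ≈ 48.3 kV/m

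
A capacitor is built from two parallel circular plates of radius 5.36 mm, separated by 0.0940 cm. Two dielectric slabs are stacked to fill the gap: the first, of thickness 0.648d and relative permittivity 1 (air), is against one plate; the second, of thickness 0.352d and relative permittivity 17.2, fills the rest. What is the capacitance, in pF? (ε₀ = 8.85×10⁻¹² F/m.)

C ≈ 1.27 pF

A = π(5.36 mm)² = 9.03×10⁻⁵ m².
Stacked slabs ⇒ two capacitors in series, each with the full plate area.
C₁ = κ₁ε₀A/d₁ = 1.00 × 8.85×10⁻¹² × 9.03×10⁻⁵ / 6.09×10⁻⁴ = 1.31×10⁻¹² F.
C₂ = κ₂ε₀A/d₂ = 17.2 × 8.85×10⁻¹² × 9.03×10⁻⁵ / 3.31×10⁻⁴ = 4.15×10⁻¹¹ F.
C = (1/C₁ + 1/C₂)⁻¹ = 1.27×10⁻¹² F.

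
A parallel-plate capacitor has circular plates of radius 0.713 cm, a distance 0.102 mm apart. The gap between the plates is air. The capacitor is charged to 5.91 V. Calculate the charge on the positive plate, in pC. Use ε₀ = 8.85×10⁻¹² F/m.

A = π(0.713 cm)² = 1.60×10⁻⁴ m².
C = ε₀A/d = 8.85×10⁻¹² × 1.60×10⁻⁴ / 1.02×10⁻⁴ = 1.39×10⁻¹¹ F.
Q = CV = 1.39×10⁻¹¹ × 5.91 = 8.19×10⁻¹¹ C.

81.9 pC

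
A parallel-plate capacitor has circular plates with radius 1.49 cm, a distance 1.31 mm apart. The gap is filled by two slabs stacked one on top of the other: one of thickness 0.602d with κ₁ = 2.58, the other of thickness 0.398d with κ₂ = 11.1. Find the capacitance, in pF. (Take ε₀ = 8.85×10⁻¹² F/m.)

A = π(1.49 cm)² = 6.97×10⁻⁴ m².
Stacked slabs ⇒ two capacitors in series, each with the full plate area.
C₁ = κ₁ε₀A/d₁ = 2.58 × 8.85×10⁻¹² × 6.97×10⁻⁴ / 7.89×10⁻⁴ = 2.02×10⁻¹¹ F.
C₂ = κ₂ε₀A/d₂ = 11.1 × 8.85×10⁻¹² × 6.97×10⁻⁴ / 5.21×10⁻⁴ = 1.31×10⁻¹⁰ F.
C = (1/C₁ + 1/C₂)⁻¹ = 1.75×10⁻¹¹ F.

C ≈ 17.5 pF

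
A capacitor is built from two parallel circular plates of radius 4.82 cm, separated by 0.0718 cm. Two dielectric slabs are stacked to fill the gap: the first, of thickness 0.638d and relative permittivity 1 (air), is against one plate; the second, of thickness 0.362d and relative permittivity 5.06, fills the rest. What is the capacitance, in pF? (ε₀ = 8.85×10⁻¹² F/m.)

127 pF

A = π(4.82 cm)² = 7.30×10⁻³ m².
Stacked slabs ⇒ two capacitors in series, each with the full plate area.
C₁ = κ₁ε₀A/d₁ = 1.00 × 8.85×10⁻¹² × 7.30×10⁻³ / 4.58×10⁻⁴ = 1.41×10⁻¹⁰ F.
C₂ = κ₂ε₀A/d₂ = 5.06 × 8.85×10⁻¹² × 7.30×10⁻³ / 2.60×10⁻⁴ = 1.26×10⁻⁹ F.
C = (1/C₁ + 1/C₂)⁻¹ = 1.27×10⁻¹⁰ F.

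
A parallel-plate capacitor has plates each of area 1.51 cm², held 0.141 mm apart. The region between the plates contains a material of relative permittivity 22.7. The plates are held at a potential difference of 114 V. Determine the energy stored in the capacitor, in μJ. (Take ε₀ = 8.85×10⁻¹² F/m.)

A = 1.51 cm² = 1.51×10⁻⁴ m².
C = κε₀A/d = 22.7 × 8.85×10⁻¹² × 1.51×10⁻⁴ / 1.41×10⁻⁴ = 2.15×10⁻¹⁰ F.
U = ½CV² = ½ × 2.15×10⁻¹⁰ × (114)² = 1.40×10⁻⁶ J.

1.40 μJ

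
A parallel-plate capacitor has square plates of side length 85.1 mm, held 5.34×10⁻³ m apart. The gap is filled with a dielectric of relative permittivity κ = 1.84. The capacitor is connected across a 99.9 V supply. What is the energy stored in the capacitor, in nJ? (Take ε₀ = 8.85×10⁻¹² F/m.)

A = (85.1 mm)² = 7.24×10⁻³ m².
C = κε₀A/d = 1.84 × 8.85×10⁻¹² × 7.24×10⁻³ / 5.34×10⁻³ = 2.21×10⁻¹¹ F.
U = ½CV² = ½ × 2.21×10⁻¹¹ × (99.9)² = 1.10×10⁻⁷ J.

110 nJ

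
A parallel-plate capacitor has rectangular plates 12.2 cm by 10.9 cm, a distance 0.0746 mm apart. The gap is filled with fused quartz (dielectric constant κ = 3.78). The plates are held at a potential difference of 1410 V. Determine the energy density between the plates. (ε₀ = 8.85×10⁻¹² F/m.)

E = V/d = 1410 / 7.46×10⁻⁵ = 1.89×10⁷ V/m.
u = ½κε₀E² = ½ × 3.78 × 8.85×10⁻¹² × (1.89×10⁷)² = 5.98×10³ J/m³.

5.98×10⁶ mJ/m³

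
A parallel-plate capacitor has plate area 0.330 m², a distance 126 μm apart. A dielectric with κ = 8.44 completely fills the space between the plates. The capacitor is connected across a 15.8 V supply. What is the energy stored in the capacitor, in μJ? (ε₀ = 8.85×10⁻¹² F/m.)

U ≈ 24.4 μJ

C = κε₀A/d = 8.44 × 8.85×10⁻¹² × 0.330 / 1.26×10⁻⁴ = 1.96×10⁻⁷ F.
U = ½CV² = ½ × 1.96×10⁻⁷ × (15.8)² = 2.44×10⁻⁵ J.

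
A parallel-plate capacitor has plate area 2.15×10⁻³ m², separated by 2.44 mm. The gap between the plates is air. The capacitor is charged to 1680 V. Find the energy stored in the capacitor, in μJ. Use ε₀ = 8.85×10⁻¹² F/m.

C = ε₀A/d = 8.85×10⁻¹² × 2.15×10⁻³ / 2.44×10⁻³ = 7.80×10⁻¹² F.
U = ½CV² = ½ × 7.80×10⁻¹² × (1680)² = 1.10×10⁻⁵ J.

11.0 μJ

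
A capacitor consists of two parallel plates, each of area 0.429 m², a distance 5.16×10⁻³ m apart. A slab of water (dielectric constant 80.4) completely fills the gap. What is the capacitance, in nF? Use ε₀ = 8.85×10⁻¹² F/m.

C = κε₀A/d = 80.4 × 8.85×10⁻¹² × 0.429 / 5.16×10⁻³ = 5.92×10⁻⁸ F.

59.2 nF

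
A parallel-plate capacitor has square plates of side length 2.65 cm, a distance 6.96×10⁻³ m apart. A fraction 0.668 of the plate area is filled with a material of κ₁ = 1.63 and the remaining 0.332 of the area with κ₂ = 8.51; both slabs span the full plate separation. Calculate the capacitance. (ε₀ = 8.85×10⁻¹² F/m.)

C ≈ 3.50 pF

A = (2.65 cm)² = 7.02×10⁻⁴ m².
Side-by-side slabs ⇒ two capacitors in parallel, each spanning the full gap.
C₁ = κ₁ε₀A₁/d = 1.63 × 8.85×10⁻¹² × 4.69×10⁻⁴ / 6.96×10⁻³ = 9.72×10⁻¹³ F.
C₂ = κ₂ε₀A₂/d = 8.51 × 8.85×10⁻¹² × 2.33×10⁻⁴ / 6.96×10⁻³ = 2.52×10⁻¹² F.
C = C₁ + C₂ = 3.50×10⁻¹² F.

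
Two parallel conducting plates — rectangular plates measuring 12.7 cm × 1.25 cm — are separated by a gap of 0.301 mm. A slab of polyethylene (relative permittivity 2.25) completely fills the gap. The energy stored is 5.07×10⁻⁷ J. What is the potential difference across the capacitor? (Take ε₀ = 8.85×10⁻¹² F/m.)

A = 12.7 × 1.25 cm² = 1.59×10⁻³ m².
C = κε₀A/d = 2.25 × 8.85×10⁻¹² × 1.59×10⁻³ / 3.01×10⁻⁴ = 1.05×10⁻¹⁰ F.
V = √(2U/C) = √(2 × 5.07×10⁻⁷ / 1.05×10⁻¹⁰) = 98.3 V.

98.3 V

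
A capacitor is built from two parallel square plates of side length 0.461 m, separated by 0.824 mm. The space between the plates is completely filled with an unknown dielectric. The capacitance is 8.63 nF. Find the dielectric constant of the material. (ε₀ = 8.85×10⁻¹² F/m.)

κ ≈ 3.78

A = (0.461 m)² = 0.213 m².
κ = Cd/(ε₀A) = 8.63×10⁻⁹ × 8.24×10⁻⁴ / (8.85×10⁻¹² × 0.213) = 3.78.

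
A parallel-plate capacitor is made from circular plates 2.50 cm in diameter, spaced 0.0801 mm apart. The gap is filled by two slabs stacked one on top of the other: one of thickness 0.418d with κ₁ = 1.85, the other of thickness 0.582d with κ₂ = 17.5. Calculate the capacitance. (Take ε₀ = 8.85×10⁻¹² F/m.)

A = π(2.50/2 cm)² = 4.91×10⁻⁴ m².
Stacked slabs ⇒ two capacitors in series, each with the full plate area.
C₁ = κ₁ε₀A/d₁ = 1.85 × 8.85×10⁻¹² × 4.91×10⁻⁴ / 3.35×10⁻⁵ = 2.40×10⁻¹⁰ F.
C₂ = κ₂ε₀A/d₂ = 17.5 × 8.85×10⁻¹² × 4.91×10⁻⁴ / 4.66×10⁻⁵ = 1.63×10⁻⁹ F.
C = (1/C₁ + 1/C₂)⁻¹ = 2.09×10⁻¹⁰ F.

C ≈ 209 pF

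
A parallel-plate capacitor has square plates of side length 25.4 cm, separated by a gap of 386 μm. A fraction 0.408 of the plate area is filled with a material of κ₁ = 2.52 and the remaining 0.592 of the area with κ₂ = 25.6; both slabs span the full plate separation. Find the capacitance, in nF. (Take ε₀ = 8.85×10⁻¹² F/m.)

A = (25.4 cm)² = 6.45×10⁻² m².
Side-by-side slabs ⇒ two capacitors in parallel, each spanning the full gap.
C₁ = κ₁ε₀A₁/d = 2.52 × 8.85×10⁻¹² × 2.63×10⁻² / 3.86×10⁻⁴ = 1.52×10⁻⁹ F.
C₂ = κ₂ε₀A₂/d = 25.6 × 8.85×10⁻¹² × 3.82×10⁻² / 3.86×10⁻⁴ = 2.24×10⁻⁸ F.
C = C₁ + C₂ = 2.39×10⁻⁸ F.

C ≈ 23.9 nF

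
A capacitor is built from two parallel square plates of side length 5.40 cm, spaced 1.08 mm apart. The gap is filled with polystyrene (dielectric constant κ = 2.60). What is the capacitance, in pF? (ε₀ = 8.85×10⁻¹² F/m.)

C ≈ 62.1 pF

A = (5.40 cm)² = 2.92×10⁻³ m².
C = κε₀A/d = 2.60 × 8.85×10⁻¹² × 2.92×10⁻³ / 1.08×10⁻³ = 6.21×10⁻¹¹ F.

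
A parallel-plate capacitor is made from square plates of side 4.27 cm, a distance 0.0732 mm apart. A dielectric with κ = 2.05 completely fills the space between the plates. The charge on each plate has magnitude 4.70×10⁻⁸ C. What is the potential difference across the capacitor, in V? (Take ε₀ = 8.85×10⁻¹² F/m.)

A = (4.27 cm)² = 1.82×10⁻³ m².
C = κε₀A/d = 2.05 × 8.85×10⁻¹² × 1.82×10⁻³ / 7.32×10⁻⁵ = 4.52×10⁻¹⁰ F.
V = Q/C = 4.70×10⁻⁸ / 4.52×10⁻¹⁰ = 1.04×10² V.

V ≈ 104 V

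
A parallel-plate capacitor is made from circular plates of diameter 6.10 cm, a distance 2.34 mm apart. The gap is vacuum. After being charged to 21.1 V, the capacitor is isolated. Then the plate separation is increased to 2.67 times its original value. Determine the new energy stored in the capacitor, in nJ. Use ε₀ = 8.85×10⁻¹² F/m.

U ≈ 6.57 nJ

A = π(6.10/2 cm)² = 2.92×10⁻³ m².
Initially C₁ = ε₀A/d = 8.85×10⁻¹² × 2.92×10⁻³ / 2.34×10⁻³ = 1.11×10⁻¹¹ F.
U₁ = 2.46×10⁻⁹ J.
Isolated ⇒ Q is held fixed. C₂ = 0.375 C₁ and U = Q²/(2C), so U₂/U₁ = C₁/C₂ = 2.67.
U₂ = 2.67 × 2.46×10⁻⁹ = 6.57×10⁻⁹ J.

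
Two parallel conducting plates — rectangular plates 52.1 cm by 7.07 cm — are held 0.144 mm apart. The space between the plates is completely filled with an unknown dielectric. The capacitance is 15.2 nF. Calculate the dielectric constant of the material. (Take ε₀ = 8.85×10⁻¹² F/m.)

κ ≈ 6.71

A = 52.1 × 7.07 cm² = 3.68×10⁻² m².
κ = Cd/(ε₀A) = 1.52×10⁻⁸ × 1.44×10⁻⁴ / (8.85×10⁻¹² × 3.68×10⁻²) = 6.71.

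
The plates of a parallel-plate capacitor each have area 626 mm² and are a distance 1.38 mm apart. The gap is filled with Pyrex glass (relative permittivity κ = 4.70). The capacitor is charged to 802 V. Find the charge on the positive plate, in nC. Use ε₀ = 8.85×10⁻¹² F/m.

Q ≈ 15.1 nC

A = 626 mm² = 6.26×10⁻⁴ m².
C = κε₀A/d = 4.70 × 8.85×10⁻¹² × 6.26×10⁻⁴ / 1.38×10⁻³ = 1.89×10⁻¹¹ F.
Q = CV = 1.89×10⁻¹¹ × 802 = 1.51×10⁻⁸ C.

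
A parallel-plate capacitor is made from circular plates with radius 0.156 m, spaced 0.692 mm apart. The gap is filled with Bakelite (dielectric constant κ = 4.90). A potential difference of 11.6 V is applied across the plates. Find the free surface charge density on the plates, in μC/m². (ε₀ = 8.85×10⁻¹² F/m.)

A = π(0.156 m)² = 7.65×10⁻² m².
C = κε₀A/d = 4.90 × 8.85×10⁻¹² × 7.65×10⁻² / 6.92×10⁻⁴ = 4.79×10⁻⁹ F.
σ = Q/A = CV/A = 4.79×10⁻⁹ × 11.6 / 7.65×10⁻² = 7.27×10⁻⁷ C/m².

σ ≈ 0.727 μC/m²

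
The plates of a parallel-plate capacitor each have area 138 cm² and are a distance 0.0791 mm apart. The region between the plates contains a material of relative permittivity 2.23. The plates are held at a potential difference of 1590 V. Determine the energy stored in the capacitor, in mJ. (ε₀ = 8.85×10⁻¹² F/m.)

U ≈ 4.35 mJ

A = 138 cm² = 1.38×10⁻² m².
C = κε₀A/d = 2.23 × 8.85×10⁻¹² × 1.38×10⁻² / 7.91×10⁻⁵ = 3.44×10⁻⁹ F.
U = ½CV² = ½ × 3.44×10⁻⁹ × (1590)² = 4.35×10⁻³ J.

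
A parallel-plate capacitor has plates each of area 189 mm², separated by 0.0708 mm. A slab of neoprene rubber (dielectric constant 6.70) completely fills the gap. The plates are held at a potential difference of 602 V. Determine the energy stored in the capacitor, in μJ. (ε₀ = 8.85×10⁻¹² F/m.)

28.7 μJ

A = 189 mm² = 1.89×10⁻⁴ m².
C = κε₀A/d = 6.70 × 8.85×10⁻¹² × 1.89×10⁻⁴ / 7.08×10⁻⁵ = 1.58×10⁻¹⁰ F.
U = ½CV² = ½ × 1.58×10⁻¹⁰ × (602)² = 2.87×10⁻⁵ J.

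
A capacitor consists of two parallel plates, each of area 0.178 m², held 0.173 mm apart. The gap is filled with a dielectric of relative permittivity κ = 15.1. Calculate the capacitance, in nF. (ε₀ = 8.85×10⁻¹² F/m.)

137 nF

C = κε₀A/d = 15.1 × 8.85×10⁻¹² × 0.178 / 1.73×10⁻⁴ = 1.37×10⁻⁷ F.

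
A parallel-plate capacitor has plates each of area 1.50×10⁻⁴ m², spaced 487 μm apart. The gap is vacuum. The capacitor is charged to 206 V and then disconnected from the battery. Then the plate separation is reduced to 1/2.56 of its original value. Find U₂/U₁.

0.391

Isolated ⇒ Q is held fixed.
C₂ = 2.56 C₁ and U = Q²/(2C), so U₂/U₁ = C₁/C₂ = 0.391.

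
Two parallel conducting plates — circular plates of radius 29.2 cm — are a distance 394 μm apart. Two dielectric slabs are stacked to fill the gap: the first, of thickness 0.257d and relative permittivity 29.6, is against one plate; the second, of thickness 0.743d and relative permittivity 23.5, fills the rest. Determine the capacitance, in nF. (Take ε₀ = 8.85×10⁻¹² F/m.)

C ≈ 149 nF

A = π(29.2 cm)² = 0.268 m².
Stacked slabs ⇒ two capacitors in series, each with the full plate area.
C₁ = κ₁ε₀A/d₁ = 29.6 × 8.85×10⁻¹² × 0.268 / 1.01×10⁻⁴ = 6.93×10⁻⁷ F.
C₂ = κ₂ε₀A/d₂ = 23.5 × 8.85×10⁻¹² × 0.268 / 2.93×10⁻⁴ = 1.90×10⁻⁷ F.
C = (1/C₁ + 1/C₂)⁻¹ = 1.49×10⁻⁷ F.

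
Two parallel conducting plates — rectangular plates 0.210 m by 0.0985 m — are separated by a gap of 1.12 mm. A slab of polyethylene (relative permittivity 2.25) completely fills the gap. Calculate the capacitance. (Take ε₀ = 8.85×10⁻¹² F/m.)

A = 0.210 × 0.0985 m² = 2.07×10⁻² m².
C = κε₀A/d = 2.25 × 8.85×10⁻¹² × 2.07×10⁻² / 1.12×10⁻³ = 3.68×10⁻¹⁰ F.

368 pF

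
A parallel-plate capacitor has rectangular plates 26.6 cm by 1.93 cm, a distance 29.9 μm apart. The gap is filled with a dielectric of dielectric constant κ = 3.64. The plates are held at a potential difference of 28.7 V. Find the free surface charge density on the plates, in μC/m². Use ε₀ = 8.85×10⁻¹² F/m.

σ ≈ 30.9 μC/m²

A = 26.6 × 1.93 cm² = 5.13×10⁻³ m².
C = κε₀A/d = 3.64 × 8.85×10⁻¹² × 5.13×10⁻³ / 2.99×10⁻⁵ = 5.53×10⁻⁹ F.
σ = Q/A = CV/A = 5.53×10⁻⁹ × 28.7 / 5.13×10⁻³ = 3.09×10⁻⁵ C/m².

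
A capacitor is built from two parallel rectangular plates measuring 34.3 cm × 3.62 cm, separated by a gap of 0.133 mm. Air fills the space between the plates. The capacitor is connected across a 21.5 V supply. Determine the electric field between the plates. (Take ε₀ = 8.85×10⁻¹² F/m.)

E ≈ 162 V/mm

E = V/d = 21.5 / 1.33×10⁻⁴ = 1.62×10⁵ V/m.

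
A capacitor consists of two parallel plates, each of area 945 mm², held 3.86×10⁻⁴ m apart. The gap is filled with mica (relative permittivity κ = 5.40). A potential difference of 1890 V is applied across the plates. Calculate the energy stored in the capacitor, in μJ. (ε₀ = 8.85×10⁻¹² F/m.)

209 μJ

A = 945 mm² = 9.45×10⁻⁴ m².
C = κε₀A/d = 5.40 × 8.85×10⁻¹² × 9.45×10⁻⁴ / 3.86×10⁻⁴ = 1.17×10⁻¹⁰ F.
U = ½CV² = ½ × 1.17×10⁻¹⁰ × (1890)² = 2.09×10⁻⁴ J.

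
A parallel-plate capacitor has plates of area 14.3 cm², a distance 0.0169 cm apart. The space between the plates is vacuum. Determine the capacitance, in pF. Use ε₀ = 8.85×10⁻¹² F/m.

A = 14.3 cm² = 1.43×10⁻³ m².
C = ε₀A/d = 8.85×10⁻¹² × 1.43×10⁻³ / 1.69×10⁻⁴ = 7.49×10⁻¹¹ F.

74.9 pF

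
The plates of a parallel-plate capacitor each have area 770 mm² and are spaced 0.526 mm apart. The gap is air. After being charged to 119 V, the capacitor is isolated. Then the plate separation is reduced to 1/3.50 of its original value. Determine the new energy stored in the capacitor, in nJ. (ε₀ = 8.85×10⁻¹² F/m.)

A = 770 mm² = 7.70×10⁻⁴ m².
Initially C₁ = ε₀A/d = 8.85×10⁻¹² × 7.70×10⁻⁴ / 5.26×10⁻⁴ = 1.30×10⁻¹¹ F.
U₁ = 9.17×10⁻⁸ J.
Isolated ⇒ Q is held fixed. C₂ = 3.50 C₁ and U = Q²/(2C), so U₂/U₁ = C₁/C₂ = 0.286.
U₂ = 0.286 × 9.17×10⁻⁸ = 2.62×10⁻⁸ J.

26.2 nJ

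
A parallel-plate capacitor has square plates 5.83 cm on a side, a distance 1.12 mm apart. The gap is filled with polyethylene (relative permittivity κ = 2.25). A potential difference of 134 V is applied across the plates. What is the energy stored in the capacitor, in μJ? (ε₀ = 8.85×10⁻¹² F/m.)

0.543 μJ

A = (5.83 cm)² = 3.40×10⁻³ m².
C = κε₀A/d = 2.25 × 8.85×10⁻¹² × 3.40×10⁻³ / 1.12×10⁻³ = 6.04×10⁻¹¹ F.
U = ½CV² = ½ × 6.04×10⁻¹¹ × (134)² = 5.43×10⁻⁷ J.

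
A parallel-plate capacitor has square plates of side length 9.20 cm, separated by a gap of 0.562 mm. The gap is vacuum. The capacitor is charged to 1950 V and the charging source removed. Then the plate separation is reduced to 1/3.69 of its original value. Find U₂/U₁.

U₂/U₁ ≈ 0.271

Isolated ⇒ Q is held fixed.
C₂ = 3.69 C₁ and U = Q²/(2C), so U₂/U₁ = C₁/C₂ = 0.271.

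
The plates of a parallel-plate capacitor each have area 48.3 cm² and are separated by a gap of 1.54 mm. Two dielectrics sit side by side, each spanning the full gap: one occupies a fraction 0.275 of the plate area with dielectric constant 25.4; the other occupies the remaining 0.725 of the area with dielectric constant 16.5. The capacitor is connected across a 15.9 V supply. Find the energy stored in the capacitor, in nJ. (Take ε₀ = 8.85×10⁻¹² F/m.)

A = 48.3 cm² = 4.83×10⁻³ m².
Side-by-side slabs ⇒ two capacitors in parallel, each spanning the full gap.
C₁ = κ₁ε₀A₁/d = 25.4 × 8.85×10⁻¹² × 1.33×10⁻³ / 1.54×10⁻³ = 1.94×10⁻¹⁰ F.
C₂ = κ₂ε₀A₂/d = 16.5 × 8.85×10⁻¹² × 3.50×10⁻³ / 1.54×10⁻³ = 3.32×10⁻¹⁰ F.
C = C₁ + C₂ = 5.26×10⁻¹⁰ F.
U = ½CV² = ½ × 5.26×10⁻¹⁰ × (15.9)² = 6.65×10⁻⁸ J.

66.5 nJ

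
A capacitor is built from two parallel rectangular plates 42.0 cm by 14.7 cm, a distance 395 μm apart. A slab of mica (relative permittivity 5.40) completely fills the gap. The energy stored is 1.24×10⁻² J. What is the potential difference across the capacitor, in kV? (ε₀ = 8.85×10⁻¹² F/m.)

A = 42.0 × 14.7 cm² = 6.17×10⁻² m².
C = κε₀A/d = 5.40 × 8.85×10⁻¹² × 6.17×10⁻² / 3.95×10⁻⁴ = 7.47×10⁻⁹ F.
V = √(2U/C) = √(2 × 1.24×10⁻² / 7.47×10⁻⁹) = 1.82×10³ V.

V ≈ 1.82 kV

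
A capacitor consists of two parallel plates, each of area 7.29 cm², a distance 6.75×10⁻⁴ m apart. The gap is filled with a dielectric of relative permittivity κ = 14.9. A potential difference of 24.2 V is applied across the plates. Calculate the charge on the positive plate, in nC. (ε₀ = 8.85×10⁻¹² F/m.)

3.45 nC

A = 7.29 cm² = 7.29×10⁻⁴ m².
C = κε₀A/d = 14.9 × 8.85×10⁻¹² × 7.29×10⁻⁴ / 6.75×10⁻⁴ = 1.42×10⁻¹⁰ F.
Q = CV = 1.42×10⁻¹⁰ × 24.2 = 3.45×10⁻⁹ C.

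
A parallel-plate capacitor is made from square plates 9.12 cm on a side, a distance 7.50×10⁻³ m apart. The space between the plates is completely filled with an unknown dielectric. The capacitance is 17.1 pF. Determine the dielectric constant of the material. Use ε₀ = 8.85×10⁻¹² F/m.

A = (9.12 cm)² = 8.32×10⁻³ m².
κ = Cd/(ε₀A) = 1.71×10⁻¹¹ × 7.50×10⁻³ / (8.85×10⁻¹² × 8.32×10⁻³) = 1.74.

κ ≈ 1.74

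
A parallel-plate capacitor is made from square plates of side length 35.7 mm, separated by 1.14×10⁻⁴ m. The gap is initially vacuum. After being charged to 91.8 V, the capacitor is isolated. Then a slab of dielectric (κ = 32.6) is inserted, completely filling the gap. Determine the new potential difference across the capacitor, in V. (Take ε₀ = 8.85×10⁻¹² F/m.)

V ≈ 2.82 V

A = (35.7 mm)² = 1.27×10⁻³ m².
Initially C₁ = ε₀A/d = 8.85×10⁻¹² × 1.27×10⁻³ / 1.14×10⁻⁴ = 9.89×10⁻¹¹ F.
V₁ = 91.8 V.
Isolated ⇒ Q is held fixed. C₂ = 32.6 C₁ and V = Q/C, so V₂/V₁ = C₁/C₂ = 0.0307.
V₂ = 0.0307 × 91.8 = 2.82 V.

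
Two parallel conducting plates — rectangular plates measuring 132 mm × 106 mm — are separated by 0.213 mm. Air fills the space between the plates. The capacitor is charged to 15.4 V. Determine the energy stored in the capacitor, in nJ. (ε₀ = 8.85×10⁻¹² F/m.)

A = 132 × 106 mm² = 1.40×10⁻² m².
C = ε₀A/d = 8.85×10⁻¹² × 1.40×10⁻² / 2.13×10⁻⁴ = 5.81×10⁻¹⁰ F.
U = ½CV² = ½ × 5.81×10⁻¹⁰ × (15.4)² = 6.89×10⁻⁸ J.

U ≈ 68.9 nJ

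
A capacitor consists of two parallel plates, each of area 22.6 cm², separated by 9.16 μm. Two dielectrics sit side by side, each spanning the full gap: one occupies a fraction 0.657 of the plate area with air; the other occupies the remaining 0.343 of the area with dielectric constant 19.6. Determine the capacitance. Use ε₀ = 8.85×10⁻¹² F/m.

C ≈ 16.1 nF

A = 22.6 cm² = 2.26×10⁻³ m².
Side-by-side slabs ⇒ two capacitors in parallel, each spanning the full gap.
C₁ = κ₁ε₀A₁/d = 1.00 × 8.85×10⁻¹² × 1.48×10⁻³ / 9.16×10⁻⁶ = 1.43×10⁻⁹ F.
C₂ = κ₂ε₀A₂/d = 19.6 × 8.85×10⁻¹² × 7.75×10⁻⁴ / 9.16×10⁻⁶ = 1.47×10⁻⁸ F.
C = C₁ + C₂ = 1.61×10⁻⁸ F.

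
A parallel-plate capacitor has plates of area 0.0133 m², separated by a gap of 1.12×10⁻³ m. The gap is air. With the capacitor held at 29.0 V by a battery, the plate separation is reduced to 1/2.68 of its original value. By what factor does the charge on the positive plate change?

2.68

Battery connected ⇒ V is held fixed.
C₂ = 2.68 C₁ and Q = CV, so Q₂/Q₁ = C₂/C₁ = 2.68.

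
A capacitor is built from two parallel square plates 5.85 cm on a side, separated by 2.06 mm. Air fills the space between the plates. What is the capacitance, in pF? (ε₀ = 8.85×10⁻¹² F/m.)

14.7 pF

A = (5.85 cm)² = 3.42×10⁻³ m².
C = ε₀A/d = 8.85×10⁻¹² × 3.42×10⁻³ / 2.06×10⁻³ = 1.47×10⁻¹¹ F.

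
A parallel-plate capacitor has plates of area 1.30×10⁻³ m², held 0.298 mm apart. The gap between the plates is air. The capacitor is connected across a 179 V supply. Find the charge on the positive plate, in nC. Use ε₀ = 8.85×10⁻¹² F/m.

6.91 nC

C = ε₀A/d = 8.85×10⁻¹² × 1.30×10⁻³ / 2.98×10⁻⁴ = 3.86×10⁻¹¹ F.
Q = CV = 3.86×10⁻¹¹ × 179 = 6.91×10⁻⁹ C.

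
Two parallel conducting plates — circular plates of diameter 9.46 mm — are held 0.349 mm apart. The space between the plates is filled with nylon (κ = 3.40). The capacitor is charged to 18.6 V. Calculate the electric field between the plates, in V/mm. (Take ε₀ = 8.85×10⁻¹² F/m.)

E = V/d = 18.6 / 3.49×10⁻⁴ = 5.33×10⁴ V/m.

E ≈ 53.3 V/mm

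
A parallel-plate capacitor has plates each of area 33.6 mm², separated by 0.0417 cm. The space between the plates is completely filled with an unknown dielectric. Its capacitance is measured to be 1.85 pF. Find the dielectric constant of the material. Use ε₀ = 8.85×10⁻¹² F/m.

κ ≈ 2.59

A = 33.6 mm² = 3.36×10⁻⁵ m².
κ = Cd/(ε₀A) = 1.85×10⁻¹² × 4.17×10⁻⁴ / (8.85×10⁻¹² × 3.36×10⁻⁵) = 2.59.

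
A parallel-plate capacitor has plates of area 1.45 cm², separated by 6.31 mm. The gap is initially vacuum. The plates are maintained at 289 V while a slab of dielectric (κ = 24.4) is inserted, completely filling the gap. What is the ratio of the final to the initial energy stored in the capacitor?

Battery connected ⇒ V is held fixed.
C₂ = 24.4 C₁ and U = ½CV², so U₂/U₁ = C₂/C₁ = 24.4.

U₂/U₁ ≈ 24.4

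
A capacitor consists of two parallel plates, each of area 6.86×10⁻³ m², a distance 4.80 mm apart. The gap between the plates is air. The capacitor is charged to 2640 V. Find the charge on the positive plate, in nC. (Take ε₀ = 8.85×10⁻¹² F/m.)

C = ε₀A/d = 8.85×10⁻¹² × 6.86×10⁻³ / 4.80×10⁻³ = 1.26×10⁻¹¹ F.
Q = CV = 1.26×10⁻¹¹ × 2640 = 3.34×10⁻⁸ C.

Q ≈ 33.4 nC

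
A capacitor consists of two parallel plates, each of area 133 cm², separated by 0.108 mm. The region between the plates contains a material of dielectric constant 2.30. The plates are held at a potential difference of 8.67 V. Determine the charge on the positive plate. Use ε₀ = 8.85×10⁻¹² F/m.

21.7 nC

A = 133 cm² = 1.33×10⁻² m².
C = κε₀A/d = 2.30 × 8.85×10⁻¹² × 1.33×10⁻² / 1.08×10⁻⁴ = 2.51×10⁻⁹ F.
Q = CV = 2.51×10⁻⁹ × 8.67 = 2.17×10⁻⁸ C.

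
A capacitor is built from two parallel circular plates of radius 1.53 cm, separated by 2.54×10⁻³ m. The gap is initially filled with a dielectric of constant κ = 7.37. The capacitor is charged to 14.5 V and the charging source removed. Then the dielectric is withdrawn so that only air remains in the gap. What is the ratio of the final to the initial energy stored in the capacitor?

Isolated ⇒ Q is held fixed.
C₂ = 0.136 C₁ and U = Q²/(2C), so U₂/U₁ = C₁/C₂ = 7.37.

U₂/U₁ ≈ 7.37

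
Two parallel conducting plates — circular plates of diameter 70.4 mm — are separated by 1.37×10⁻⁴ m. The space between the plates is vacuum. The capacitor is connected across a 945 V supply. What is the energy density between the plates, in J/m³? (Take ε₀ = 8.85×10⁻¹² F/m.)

E = V/d = 945 / 1.37×10⁻⁴ = 6.90×10⁶ V/m.
u = ½ε₀E² = ½ × 8.85×10⁻¹² × (6.90×10⁶)² = 2.11×10² J/m³.

u ≈ 211 J/m³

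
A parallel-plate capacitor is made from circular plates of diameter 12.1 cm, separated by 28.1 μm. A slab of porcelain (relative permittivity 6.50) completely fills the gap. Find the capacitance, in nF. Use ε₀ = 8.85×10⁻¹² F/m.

A = π(12.1/2 cm)² = 1.15×10⁻² m².
C = κε₀A/d = 6.50 × 8.85×10⁻¹² × 1.15×10⁻² / 2.81×10⁻⁵ = 2.35×10⁻⁸ F.

23.5 nF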